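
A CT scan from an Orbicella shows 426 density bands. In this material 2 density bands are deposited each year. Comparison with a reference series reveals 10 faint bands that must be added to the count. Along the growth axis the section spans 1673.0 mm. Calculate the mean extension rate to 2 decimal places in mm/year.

After corrections the count is 426 + 10 = 436 density bands.
With 2 density bands per year, 436 / 2 = 218 years.
1673.0 mm over 218 years gives 1673.0 / 218 ≈ 7.67 mm/year.

7.67 mm/year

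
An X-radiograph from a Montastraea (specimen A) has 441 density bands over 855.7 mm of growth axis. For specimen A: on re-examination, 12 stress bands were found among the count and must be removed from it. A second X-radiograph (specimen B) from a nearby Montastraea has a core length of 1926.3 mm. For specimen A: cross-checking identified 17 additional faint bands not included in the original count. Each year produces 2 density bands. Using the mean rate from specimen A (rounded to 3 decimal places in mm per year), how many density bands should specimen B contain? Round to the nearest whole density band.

1004 density bands

Specimen A: adjusted count: 441 − 12 + 17 = 446 density bands.
Specimen A: with 2 density bands per year, 446 / 2 = 223 years.
A: Mean rate = 855.7 mm / 223 years ≈ 3.837 mm per year.
B spans 1926.3 / 3.837 = 502.03 years; at 2 density bands per year that is 502.03 × 2 ≈ 1004 density bands.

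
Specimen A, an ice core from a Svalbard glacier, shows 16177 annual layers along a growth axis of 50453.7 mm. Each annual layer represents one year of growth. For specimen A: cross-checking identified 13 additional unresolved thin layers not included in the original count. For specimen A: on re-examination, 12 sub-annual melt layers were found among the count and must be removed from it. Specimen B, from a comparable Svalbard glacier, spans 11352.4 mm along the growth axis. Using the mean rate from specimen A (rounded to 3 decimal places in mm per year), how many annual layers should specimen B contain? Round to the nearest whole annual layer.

Specimen A: after corrections the count is 16177 − 12 + 13 = 16178 annual layers.
A: Extension rate ≈ 50453.7 / 16178 = 3.119 mm/year.
Specimen B: 11352.4 mm / 3.119 mm per year = 3639.76 years ≈ 3640 annual layers.

3640 annual layers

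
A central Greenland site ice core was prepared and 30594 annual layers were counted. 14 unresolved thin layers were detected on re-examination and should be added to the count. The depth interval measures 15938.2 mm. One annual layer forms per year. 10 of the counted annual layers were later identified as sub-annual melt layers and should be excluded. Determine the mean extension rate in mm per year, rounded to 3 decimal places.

0.521 mm per year

Adjusted count: 30594 − 10 + 14 = 30598 annual layers.
Extension rate ≈ 15938.2 / 30598 = 0.521 mm per year.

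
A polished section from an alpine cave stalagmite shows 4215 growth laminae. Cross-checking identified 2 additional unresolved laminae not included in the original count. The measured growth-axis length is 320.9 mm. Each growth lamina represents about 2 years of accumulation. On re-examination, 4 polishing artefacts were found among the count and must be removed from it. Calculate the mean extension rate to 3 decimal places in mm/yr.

True growth lamina count = 4215 − 4 + 2 = 4213.
Multiplying by 2 years per growth lamina: 4213 × 2 = 8426 years.
Extension rate ≈ 320.9 / 8426 = 0.038 mm/yr.

0.038 mm/yr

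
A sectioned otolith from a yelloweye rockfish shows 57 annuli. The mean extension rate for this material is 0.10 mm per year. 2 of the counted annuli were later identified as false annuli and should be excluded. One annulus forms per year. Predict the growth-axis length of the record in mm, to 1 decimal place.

True annulus count = 57 − 2 = 55.
Length ≈ 0.10 × 55 = 5.5 mm.

5.5 mm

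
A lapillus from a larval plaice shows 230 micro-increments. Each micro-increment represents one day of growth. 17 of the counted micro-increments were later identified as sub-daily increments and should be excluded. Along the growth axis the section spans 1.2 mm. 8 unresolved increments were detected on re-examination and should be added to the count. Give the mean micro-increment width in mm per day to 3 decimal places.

0.005 mm per day

Correcting the raw count gives 230 − 17 + 8 = 221 true micro-increments.
Extension rate ≈ 1.2 / 221 = 0.005 mm per day.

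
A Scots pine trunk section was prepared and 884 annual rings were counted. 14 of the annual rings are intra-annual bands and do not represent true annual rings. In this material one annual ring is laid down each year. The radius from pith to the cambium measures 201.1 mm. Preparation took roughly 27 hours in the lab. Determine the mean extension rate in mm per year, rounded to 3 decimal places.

0.231 mm per year

After corrections the count is 884 − 14 = 870 annual rings.
201.1 mm over 870 years gives 201.1 / 870 ≈ 0.231 mm per year.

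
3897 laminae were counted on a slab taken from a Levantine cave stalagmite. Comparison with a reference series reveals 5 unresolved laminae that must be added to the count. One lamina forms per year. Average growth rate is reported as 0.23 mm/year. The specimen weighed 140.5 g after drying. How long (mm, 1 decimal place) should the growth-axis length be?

After corrections the count is 3897 + 5 = 3902 laminae.
Predicted length = 0.23 mm/year × 3902 years = 897.5 mm.

897.5 mm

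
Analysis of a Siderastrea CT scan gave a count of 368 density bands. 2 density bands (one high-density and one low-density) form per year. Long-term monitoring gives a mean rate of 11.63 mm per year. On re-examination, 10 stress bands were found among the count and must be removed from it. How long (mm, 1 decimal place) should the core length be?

Correcting the raw count gives 368 − 10 = 358 true density bands.
Dividing by 2 density bands per year: 358 / 2 = 179 years.
Length ≈ 11.63 × 179 = 2081.8 mm.

2081.8 mm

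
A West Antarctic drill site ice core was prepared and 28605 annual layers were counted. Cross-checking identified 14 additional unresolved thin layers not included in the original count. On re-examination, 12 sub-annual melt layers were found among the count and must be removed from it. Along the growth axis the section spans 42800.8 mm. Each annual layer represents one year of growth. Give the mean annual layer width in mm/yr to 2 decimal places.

Correcting the raw count gives 28605 − 12 + 14 = 28607 true annual layers.
42800.8 mm over 28607 years gives 42800.8 / 28607 ≈ 1.50 mm/yr.

1.50 mm/yr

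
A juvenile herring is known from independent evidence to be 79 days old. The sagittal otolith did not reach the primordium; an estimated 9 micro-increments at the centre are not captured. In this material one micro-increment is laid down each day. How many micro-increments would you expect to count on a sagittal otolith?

70 micro-increments

One micro-increment per day gives 79 micro-increments over 79 days.
Less the 9 uncaptured micro-increments: 79 − 9 = 70.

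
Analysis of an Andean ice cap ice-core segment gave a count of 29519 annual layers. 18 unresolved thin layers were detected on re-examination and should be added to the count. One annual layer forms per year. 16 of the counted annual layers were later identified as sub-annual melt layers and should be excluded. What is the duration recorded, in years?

After corrections the count is 29519 − 16 + 18 = 29521 annual layers.
One annual layer per year makes the duration 29521 years.

29521 yr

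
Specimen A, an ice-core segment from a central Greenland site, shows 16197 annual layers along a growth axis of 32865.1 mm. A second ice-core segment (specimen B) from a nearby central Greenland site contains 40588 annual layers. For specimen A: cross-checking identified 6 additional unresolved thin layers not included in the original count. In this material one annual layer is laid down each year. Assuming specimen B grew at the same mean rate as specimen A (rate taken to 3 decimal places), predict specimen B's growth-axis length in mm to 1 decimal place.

82312.5 mm

Specimen A: adjusted count: 16197 + 6 = 16203 annual layers.
A: Extension rate ≈ 32865.1 / 16203 = 2.028 mm per year.
Length of B = 2.028 × 40588 = 82312.5 mm.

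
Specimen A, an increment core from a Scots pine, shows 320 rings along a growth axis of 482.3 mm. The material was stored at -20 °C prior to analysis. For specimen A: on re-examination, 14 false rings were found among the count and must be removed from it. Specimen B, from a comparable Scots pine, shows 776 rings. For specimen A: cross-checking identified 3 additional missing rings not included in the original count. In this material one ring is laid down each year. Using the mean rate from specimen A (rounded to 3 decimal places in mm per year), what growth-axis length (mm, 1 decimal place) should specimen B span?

1211.3 mm

Specimen A: adjusted count: 320 − 14 + 3 = 309 rings.
A: 482.3 mm over 309 years gives 482.3 / 309 ≈ 1.561 mm/yr.
Length of B = 1.561 × 776 = 1211.3 mm.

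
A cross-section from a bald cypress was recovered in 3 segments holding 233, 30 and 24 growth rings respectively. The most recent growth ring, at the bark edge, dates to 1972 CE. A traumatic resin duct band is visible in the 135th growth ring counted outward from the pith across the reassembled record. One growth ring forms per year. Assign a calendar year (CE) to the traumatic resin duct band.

Total growth rings = 233 + 30 + 24 = 287.
287 − 135 = 152 growth rings lie beyond the traumatic resin duct band toward the bark edge.
Counting back 152 years from 1972 CE places the traumatic resin duct band in 1972 − 152 = 1820 CE.

1820 CE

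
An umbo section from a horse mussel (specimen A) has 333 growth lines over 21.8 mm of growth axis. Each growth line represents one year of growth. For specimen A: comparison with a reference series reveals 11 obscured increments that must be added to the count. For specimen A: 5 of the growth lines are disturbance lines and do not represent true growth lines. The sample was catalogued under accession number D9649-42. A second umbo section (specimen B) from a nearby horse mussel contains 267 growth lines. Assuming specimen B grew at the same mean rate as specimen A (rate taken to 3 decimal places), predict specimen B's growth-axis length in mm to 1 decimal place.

17.1 mm

Specimen A: true growth line count = 333 − 5 + 11 = 339.
A: Extension rate ≈ 21.8 / 339 = 0.064 mm/year.
Length of B = 0.064 × 267 = 17.1 mm.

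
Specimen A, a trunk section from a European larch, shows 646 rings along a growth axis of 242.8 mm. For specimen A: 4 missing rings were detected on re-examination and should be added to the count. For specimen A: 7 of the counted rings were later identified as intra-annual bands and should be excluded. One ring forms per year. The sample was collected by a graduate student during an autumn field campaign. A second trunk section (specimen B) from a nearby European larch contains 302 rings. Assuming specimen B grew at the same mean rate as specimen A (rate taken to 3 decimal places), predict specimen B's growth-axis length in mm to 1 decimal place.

Specimen A: correcting the raw count gives 646 − 7 + 4 = 643 true rings.
A: 242.8 mm over 643 years gives 242.8 / 643 ≈ 0.378 mm/year.
B's length ≈ 0.378 × 302 = 114.2 mm.

114.2 mm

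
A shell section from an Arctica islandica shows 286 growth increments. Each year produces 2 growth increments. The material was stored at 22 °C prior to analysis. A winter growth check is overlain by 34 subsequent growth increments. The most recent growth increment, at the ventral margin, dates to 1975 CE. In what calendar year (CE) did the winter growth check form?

34 growth increments formed after the winter growth check.
Dividing by 2 growth increments per year: 34 / 2 = 17 years.
Counting back 17 years from 1975 CE places the winter growth check in 1975 − 17 = 1958 CE.

1958 CE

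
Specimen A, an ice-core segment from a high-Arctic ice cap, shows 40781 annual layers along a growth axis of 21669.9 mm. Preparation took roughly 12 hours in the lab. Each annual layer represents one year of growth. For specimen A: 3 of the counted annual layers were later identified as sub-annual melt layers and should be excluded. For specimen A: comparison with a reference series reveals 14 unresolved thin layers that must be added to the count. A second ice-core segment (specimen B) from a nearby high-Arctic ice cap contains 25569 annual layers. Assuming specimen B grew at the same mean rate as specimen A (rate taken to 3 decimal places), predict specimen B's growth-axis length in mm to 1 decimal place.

13577.1 mm

Specimen A: correcting the raw count gives 40781 − 3 + 14 = 40792 true annual layers.
A: 21669.9 mm over 40792 years gives 21669.9 / 40792 ≈ 0.531 mm/year.
Length of B = 0.531 × 25569 = 13577.1 mm.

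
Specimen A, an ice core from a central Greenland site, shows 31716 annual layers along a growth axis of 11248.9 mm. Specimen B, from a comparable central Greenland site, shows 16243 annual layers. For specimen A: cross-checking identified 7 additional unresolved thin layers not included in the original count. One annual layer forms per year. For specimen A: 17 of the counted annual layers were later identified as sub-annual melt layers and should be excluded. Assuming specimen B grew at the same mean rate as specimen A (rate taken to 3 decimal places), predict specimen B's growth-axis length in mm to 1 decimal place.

5766.3 mm

Specimen A: adjusted count: 31716 − 17 + 7 = 31706 annual layers.
A: 11248.9 mm over 31706 years gives 11248.9 / 31706 ≈ 0.355 mm per year.
For B, 0.355 mm/year × 16243 years = 5766.3 mm.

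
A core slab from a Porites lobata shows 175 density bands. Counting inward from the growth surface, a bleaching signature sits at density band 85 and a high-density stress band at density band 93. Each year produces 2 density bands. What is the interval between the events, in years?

93 − 85 = 8 density bands lie between the two events.
With 2 density bands per year, 8 / 2 = 4 years.

4 yr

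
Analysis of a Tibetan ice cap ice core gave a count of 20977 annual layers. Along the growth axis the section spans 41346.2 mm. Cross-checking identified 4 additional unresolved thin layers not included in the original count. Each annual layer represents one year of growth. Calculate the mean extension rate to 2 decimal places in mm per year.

After corrections the count is 20977 + 4 = 20981 annual layers.
Mean rate = 41346.2 mm / 20981 years ≈ 1.97 mm per year.

1.97 mm per year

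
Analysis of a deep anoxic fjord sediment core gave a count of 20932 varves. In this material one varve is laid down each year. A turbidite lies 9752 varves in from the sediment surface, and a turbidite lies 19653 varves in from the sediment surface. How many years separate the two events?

9901 yr

The two markers are separated by 19653 − 9752 = 9901 varves.
One varve per year makes the interval 9901 years.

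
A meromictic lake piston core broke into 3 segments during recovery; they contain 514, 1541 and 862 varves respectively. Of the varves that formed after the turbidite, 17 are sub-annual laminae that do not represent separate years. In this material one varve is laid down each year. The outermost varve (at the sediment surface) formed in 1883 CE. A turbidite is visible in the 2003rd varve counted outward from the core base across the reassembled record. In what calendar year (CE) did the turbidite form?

Total varves = 514 + 1541 + 862 = 2917.
2917 − 2003 = 914 varves lie beyond the turbidite toward the sediment surface.
914 − 17 false = 897 true varves after the turbidite.
1883 − 897 = 986 CE.

986 CE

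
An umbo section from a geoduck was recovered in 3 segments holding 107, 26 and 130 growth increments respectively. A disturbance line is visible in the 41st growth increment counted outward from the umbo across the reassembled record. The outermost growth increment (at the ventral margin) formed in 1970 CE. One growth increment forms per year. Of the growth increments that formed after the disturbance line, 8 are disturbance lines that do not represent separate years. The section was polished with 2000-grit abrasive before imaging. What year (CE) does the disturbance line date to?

1756 CE

Total growth increments = 107 + 26 + 130 = 263.
Between growth increment 41 and the ventral margin there are 263 − 41 = 222 growth increments.
222 − 8 false = 214 true growth increments after the disturbance line.
1970 − 214 = 1756 CE.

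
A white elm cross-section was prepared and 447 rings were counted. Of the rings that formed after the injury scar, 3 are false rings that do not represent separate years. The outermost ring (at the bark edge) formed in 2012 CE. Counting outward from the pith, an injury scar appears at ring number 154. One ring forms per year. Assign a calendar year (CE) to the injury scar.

1722 CE

447 − 154 = 293 rings lie beyond the injury scar toward the bark edge.
293 − 3 false = 290 true rings after the injury scar.
Counting back 290 years from 2012 CE places the injury scar in 2012 − 290 = 1722 CE.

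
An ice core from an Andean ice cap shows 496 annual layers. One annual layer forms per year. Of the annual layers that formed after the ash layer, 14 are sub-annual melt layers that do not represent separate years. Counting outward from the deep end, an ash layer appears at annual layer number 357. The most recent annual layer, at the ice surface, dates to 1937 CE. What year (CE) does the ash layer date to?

The ash layer sits at annual layer 357 from the deep end, so 496 − 357 = 139 annual layers formed after it.
139 − 14 false = 125 true annual layers after the ash layer.
1937 − 125 = 1812 CE.

1812 CE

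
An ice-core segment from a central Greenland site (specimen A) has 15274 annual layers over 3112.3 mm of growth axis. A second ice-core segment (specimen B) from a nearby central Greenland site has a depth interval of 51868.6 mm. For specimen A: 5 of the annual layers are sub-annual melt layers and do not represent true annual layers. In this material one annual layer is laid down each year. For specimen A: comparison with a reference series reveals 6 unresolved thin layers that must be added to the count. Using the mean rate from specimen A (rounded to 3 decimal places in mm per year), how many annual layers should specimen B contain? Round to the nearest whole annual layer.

Specimen A: true annual layer count = 15274 − 5 + 6 = 15275.
A: 3112.3 mm over 15275 years gives 3112.3 / 15275 ≈ 0.204 mm/year.
For B, 51868.6 / 0.204 = 254257.84 years ≈ 254258 annual layers.

254258 annual layers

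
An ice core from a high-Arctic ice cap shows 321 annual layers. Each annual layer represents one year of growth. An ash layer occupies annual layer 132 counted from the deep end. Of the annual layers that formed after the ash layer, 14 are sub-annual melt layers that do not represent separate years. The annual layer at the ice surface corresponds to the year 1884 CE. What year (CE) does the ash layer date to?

The ash layer sits at annual layer 132 from the deep end, so 321 − 132 = 189 annual layers formed after it.
Removing the 14 false annual layers leaves 189 − 14 = 175 true annual layers beyond the ash layer.
1884 − 175 = 1709 CE.

1709 CE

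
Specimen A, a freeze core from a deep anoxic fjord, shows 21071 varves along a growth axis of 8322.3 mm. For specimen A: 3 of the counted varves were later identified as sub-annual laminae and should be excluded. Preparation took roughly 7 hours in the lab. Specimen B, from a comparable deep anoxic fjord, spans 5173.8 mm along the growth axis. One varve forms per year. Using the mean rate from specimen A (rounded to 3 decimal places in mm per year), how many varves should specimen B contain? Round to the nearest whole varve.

13098 varves

Specimen A: true varve count = 21071 − 3 = 21068.
A: Extension rate ≈ 8322.3 / 21068 = 0.395 mm per year.
For B, 5173.8 / 0.395 = 13098.23 years ≈ 13098 varves.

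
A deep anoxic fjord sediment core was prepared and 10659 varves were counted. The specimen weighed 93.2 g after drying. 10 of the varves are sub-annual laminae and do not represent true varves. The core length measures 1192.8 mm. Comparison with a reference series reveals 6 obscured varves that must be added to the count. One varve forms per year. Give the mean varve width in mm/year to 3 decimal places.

Adjusted count: 10659 − 10 + 6 = 10655 varves.
Extension rate ≈ 1192.8 / 10655 = 0.112 mm/year.

0.112 mm/year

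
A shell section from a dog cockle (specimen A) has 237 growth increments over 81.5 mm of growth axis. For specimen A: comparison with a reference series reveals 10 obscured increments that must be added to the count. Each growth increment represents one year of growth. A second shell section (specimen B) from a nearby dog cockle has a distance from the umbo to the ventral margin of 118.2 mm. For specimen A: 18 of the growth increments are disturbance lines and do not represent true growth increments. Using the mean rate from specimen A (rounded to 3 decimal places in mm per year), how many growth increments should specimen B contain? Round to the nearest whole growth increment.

Specimen A: true growth increment count = 237 − 18 + 10 = 229.
A: Mean rate = 81.5 mm / 229 years ≈ 0.356 mm per year.
B spans 118.2 / 0.356 = 332.02 years ≈ 332 growth increments.

332 growth increments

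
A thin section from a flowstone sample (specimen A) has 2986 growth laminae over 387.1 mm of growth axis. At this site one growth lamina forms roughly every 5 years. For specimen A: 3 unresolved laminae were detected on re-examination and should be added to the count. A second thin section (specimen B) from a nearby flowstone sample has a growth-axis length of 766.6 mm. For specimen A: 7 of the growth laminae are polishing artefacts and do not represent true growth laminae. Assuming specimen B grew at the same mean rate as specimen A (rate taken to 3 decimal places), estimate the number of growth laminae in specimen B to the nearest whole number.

Specimen A: correcting the raw count gives 2986 − 7 + 3 = 2982 true growth laminae.
Specimen A: multiplying by 5 years per growth lamina: 2982 × 5 = 14910 years.
A: Extension rate ≈ 387.1 / 14910 = 0.026 mm/year.
For B, 766.6 / 0.026 = 29484.62 years; at 5 years per growth lamina that is 29484.62 / 5 ≈ 5897 growth laminae.

5897 growth laminae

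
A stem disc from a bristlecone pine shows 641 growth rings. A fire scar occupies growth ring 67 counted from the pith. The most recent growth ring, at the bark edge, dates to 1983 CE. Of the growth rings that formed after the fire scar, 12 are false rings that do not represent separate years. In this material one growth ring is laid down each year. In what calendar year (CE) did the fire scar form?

1421 CE

641 − 67 = 574 growth rings lie beyond the fire scar toward the bark edge.
Excluding 12 false growth rings: 574 − 12 = 562.
Counting back 562 years from 1983 CE places the fire scar in 1983 − 562 = 1421 CE.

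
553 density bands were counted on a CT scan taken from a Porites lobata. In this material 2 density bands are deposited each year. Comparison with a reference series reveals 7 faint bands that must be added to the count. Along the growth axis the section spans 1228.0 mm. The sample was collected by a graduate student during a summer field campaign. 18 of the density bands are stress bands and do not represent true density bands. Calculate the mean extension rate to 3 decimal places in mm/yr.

4.531 mm/yr

True density band count = 553 − 18 + 7 = 542.
With 2 density bands per year, 542 / 2 = 271 years.
Mean rate = 1228.0 mm / 271 years ≈ 4.531 mm/yr.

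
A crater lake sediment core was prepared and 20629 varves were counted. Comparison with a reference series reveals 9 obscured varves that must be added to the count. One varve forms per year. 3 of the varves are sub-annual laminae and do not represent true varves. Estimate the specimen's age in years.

20635 yr

True varve count = 20629 − 3 + 9 = 20635.
One varve per year makes the duration 20635 years.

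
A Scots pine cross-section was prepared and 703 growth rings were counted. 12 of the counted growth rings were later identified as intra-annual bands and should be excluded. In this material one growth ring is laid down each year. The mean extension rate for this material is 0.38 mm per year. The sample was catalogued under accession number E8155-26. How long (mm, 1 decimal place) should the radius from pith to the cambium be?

262.6 mm

After corrections the count is 703 − 12 = 691 growth rings.
691 years at 0.38 mm/year gives 0.38 × 691 = 262.6 mm.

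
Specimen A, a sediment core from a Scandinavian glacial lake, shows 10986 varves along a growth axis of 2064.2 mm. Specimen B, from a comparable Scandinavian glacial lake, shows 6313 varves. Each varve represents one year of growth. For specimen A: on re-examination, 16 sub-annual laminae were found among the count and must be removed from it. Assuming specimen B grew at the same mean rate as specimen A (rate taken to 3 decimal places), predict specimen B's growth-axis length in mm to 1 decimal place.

1186.8 mm

Specimen A: after corrections the count is 10986 − 16 = 10970 varves.
A: 2064.2 mm over 10970 years gives 2064.2 / 10970 ≈ 0.188 mm/year.
For B, 0.188 mm/year × 6313 years = 1186.8 mm.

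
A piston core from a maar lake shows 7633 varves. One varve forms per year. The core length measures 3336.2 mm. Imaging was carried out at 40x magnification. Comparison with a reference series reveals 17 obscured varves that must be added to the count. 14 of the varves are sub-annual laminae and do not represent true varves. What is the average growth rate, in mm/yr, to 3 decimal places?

0.437 mm/yr

Adjusted count: 7633 − 14 + 17 = 7636 varves.
Mean rate = 3336.2 mm / 7636 years ≈ 0.437 mm/yr.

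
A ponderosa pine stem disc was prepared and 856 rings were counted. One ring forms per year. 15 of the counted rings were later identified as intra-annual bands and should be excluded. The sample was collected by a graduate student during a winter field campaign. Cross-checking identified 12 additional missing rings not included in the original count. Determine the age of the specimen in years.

True ring count = 856 − 15 + 12 = 853.
One ring per year makes the duration 853 years.

853 years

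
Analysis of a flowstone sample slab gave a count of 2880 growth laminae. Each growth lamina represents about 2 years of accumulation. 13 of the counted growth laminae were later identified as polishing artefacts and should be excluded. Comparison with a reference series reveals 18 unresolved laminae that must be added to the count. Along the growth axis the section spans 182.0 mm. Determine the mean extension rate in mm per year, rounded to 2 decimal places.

Adjusted count: 2880 − 13 + 18 = 2885 growth laminae.
Multiplying by 2 years per growth lamina: 2885 × 2 = 5770 years.
Mean rate = 182.0 mm / 5770 years ≈ 0.03 mm per year.

0.03 mm per year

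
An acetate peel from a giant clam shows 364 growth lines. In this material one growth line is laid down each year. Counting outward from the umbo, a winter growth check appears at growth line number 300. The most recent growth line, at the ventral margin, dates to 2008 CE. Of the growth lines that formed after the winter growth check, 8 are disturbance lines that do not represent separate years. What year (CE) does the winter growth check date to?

1952 CE

364 − 300 = 64 growth lines lie beyond the winter growth check toward the ventral margin.
Excluding 8 false growth lines: 64 − 8 = 56.
The growth line at the ventral margin is 2008 CE, so the winter growth check dates to 2008 − 56 = 1952 CE.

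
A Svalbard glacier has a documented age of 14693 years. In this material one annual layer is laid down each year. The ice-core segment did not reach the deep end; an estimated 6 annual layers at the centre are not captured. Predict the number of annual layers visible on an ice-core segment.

14687 annual layers

At one annual layer per year, 14693 years correspond to 14693 annual layers.
14693 − 6 missed = 14687 annual layers expected in the prepared section.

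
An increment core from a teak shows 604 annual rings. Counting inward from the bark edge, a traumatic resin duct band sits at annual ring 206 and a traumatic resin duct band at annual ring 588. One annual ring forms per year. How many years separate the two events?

382 yr

588 − 206 = 382 annual rings lie between the two events.
At one annual ring per year, 382 years elapsed between them.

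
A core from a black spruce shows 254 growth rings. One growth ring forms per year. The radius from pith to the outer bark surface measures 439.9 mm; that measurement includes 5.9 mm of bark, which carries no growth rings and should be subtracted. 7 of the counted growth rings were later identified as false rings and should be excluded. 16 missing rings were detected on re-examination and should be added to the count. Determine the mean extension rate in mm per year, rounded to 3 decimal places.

1.650 mm per year

True growth ring count = 254 − 7 + 16 = 263.
Net length = 439.9 − 5.9 = 434.0 mm.
Mean rate = 434.0 mm / 263 years ≈ 1.650 mm per year.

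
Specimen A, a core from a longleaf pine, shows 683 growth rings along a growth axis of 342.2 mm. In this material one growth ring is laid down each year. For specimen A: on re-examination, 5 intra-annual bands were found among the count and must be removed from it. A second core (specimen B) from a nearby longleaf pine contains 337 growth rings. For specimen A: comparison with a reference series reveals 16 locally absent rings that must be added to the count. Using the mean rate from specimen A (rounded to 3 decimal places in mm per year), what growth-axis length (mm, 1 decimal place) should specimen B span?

166.1 mm

Specimen A: true growth ring count = 683 − 5 + 16 = 694.
A: Extension rate ≈ 342.2 / 694 = 0.493 mm/yr.
For B, 0.493 mm/year × 337 years = 166.1 mm.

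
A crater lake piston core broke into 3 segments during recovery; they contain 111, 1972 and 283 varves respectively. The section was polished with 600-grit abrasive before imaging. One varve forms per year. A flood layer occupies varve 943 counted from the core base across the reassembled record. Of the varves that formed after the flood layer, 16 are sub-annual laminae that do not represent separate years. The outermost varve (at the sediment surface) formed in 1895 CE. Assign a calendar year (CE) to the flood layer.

488 CE

Total varves = 111 + 1972 + 283 = 2366.
Between varve 943 and the sediment surface there are 2366 − 943 = 1423 varves.
Removing the 16 false varves leaves 1423 − 16 = 1407 true varves beyond the flood layer.
The varve at the sediment surface is 1895 CE, so the flood layer dates to 1895 − 1407 = 488 CE.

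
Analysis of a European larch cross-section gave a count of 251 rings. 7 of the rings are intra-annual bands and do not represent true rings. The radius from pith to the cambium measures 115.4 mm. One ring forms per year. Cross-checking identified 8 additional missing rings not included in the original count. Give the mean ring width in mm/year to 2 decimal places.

0.46 mm/year

Adjusted count: 251 − 7 + 8 = 252 rings.
Mean rate = 115.4 mm / 252 years ≈ 0.46 mm/year.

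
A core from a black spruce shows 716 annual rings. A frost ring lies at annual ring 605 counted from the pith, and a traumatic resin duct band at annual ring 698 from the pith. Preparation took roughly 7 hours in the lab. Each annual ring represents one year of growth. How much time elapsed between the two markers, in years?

Separation: 698 − 605 = 93 annual rings.
One annual ring per year makes the interval 93 years.

93 years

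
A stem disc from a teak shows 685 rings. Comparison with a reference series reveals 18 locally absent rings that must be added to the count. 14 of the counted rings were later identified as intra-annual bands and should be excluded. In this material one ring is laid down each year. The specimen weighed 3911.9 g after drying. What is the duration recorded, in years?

Adjusted count: 685 − 14 + 18 = 689 rings.
With a one-to-one ring periodicity this is 689 years.

689 yr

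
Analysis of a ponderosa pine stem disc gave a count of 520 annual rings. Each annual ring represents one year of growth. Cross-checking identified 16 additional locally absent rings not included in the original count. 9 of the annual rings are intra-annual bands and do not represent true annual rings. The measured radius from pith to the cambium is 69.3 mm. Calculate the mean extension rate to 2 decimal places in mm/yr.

0.13 mm/yr

After corrections the count is 520 − 9 + 16 = 527 annual rings.
Extension rate ≈ 69.3 / 527 = 0.13 mm/yr.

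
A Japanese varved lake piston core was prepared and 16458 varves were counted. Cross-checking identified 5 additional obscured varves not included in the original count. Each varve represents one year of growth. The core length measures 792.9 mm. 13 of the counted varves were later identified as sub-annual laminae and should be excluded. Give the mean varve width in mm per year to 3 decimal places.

0.048 mm per year

True varve count = 16458 − 13 + 5 = 16450.
Mean rate = 792.9 mm / 16450 years ≈ 0.048 mm per year.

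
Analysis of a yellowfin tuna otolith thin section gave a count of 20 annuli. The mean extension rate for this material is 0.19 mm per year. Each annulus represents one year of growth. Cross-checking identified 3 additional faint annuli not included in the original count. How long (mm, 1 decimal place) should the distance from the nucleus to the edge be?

4.4 mm

Correcting the raw count gives 20 + 3 = 23 true annuli.
Predicted length = 0.19 mm/year × 23 years = 4.4 mm.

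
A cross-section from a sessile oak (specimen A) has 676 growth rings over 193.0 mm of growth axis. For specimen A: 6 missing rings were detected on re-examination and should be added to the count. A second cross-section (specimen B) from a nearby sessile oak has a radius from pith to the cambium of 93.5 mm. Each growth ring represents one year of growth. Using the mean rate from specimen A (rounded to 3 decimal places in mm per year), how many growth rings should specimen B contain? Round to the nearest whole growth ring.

330 growth rings

Specimen A: after corrections the count is 676 + 6 = 682 growth rings.
A: 193.0 mm over 682 years gives 193.0 / 682 ≈ 0.283 mm/year.
Specimen B: 93.5 mm / 0.283 mm per year = 330.39 years ≈ 330 growth rings.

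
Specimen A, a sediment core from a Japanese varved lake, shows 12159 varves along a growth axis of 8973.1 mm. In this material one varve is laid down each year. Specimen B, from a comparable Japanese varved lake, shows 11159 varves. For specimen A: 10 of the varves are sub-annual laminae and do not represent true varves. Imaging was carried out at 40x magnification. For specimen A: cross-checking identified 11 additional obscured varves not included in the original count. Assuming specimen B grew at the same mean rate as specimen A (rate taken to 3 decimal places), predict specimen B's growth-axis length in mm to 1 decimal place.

Specimen A: true varve count = 12159 − 10 + 11 = 12160.
A: Mean rate = 8973.1 mm / 12160 years ≈ 0.738 mm per year.
For B, 0.738 mm/year × 11159 years = 8235.3 mm.

8235.3 mm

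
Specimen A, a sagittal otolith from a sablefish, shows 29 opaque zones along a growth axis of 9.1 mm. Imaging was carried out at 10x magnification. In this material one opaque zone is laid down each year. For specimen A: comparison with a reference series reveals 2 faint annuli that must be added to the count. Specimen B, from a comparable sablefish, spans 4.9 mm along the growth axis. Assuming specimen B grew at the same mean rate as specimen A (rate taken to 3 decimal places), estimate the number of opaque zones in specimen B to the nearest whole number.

17 opaque zones

Specimen A: after corrections the count is 29 + 2 = 31 opaque zones.
A: Mean rate = 9.1 mm / 31 years ≈ 0.294 mm per year.
For B, 4.9 / 0.294 = 16.67 years ≈ 17 opaque zones.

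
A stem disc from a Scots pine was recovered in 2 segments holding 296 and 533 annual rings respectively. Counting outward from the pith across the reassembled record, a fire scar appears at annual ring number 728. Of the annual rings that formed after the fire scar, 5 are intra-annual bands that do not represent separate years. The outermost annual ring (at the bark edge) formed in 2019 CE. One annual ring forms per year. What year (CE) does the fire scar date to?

Total annual rings = 296 + 533 = 829.
829 − 728 = 101 annual rings lie beyond the fire scar toward the bark edge.
101 − 5 false = 96 true annual rings after the fire scar.
2019 − 96 = 1923 CE.

1923 CE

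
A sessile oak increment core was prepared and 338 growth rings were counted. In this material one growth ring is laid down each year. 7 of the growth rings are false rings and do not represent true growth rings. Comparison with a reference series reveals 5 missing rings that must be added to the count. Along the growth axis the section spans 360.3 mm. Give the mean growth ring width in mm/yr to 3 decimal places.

Correcting the raw count gives 338 − 7 + 5 = 336 true growth rings.
Extension rate ≈ 360.3 / 336 = 1.072 mm/yr.

1.072 mm/yr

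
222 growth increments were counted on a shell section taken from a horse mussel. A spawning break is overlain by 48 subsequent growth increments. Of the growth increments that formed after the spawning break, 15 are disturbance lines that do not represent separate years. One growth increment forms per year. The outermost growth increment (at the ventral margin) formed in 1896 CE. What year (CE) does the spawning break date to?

1863 CE

48 growth increments formed after the spawning break.
Removing the 15 false growth increments leaves 48 − 15 = 33 true growth increments beyond the spawning break.
The growth increment at the ventral margin is 1896 CE, so the spawning break dates to 1896 − 33 = 1863 CE.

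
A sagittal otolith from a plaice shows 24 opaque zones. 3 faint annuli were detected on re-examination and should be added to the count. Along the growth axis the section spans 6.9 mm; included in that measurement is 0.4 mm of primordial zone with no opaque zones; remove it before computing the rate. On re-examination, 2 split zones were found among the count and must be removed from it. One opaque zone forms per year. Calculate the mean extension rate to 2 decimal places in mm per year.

0.26 mm per year

Adjusted count: 24 − 2 + 3 = 25 opaque zones.
Net length = 6.9 − 0.4 = 6.5 mm.
Extension rate ≈ 6.5 / 25 = 0.26 mm per year.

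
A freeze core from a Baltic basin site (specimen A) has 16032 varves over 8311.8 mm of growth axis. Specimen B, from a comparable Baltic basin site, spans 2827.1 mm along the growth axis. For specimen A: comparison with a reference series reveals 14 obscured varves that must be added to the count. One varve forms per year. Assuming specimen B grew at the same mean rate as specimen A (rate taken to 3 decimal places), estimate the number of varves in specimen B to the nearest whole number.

5458 varves

Specimen A: true varve count = 16032 + 14 = 16046.
A: Mean rate = 8311.8 mm / 16046 years ≈ 0.518 mm/yr.
Specimen B: 2827.1 mm / 0.518 mm per year = 5457.72 years ≈ 5458 varves.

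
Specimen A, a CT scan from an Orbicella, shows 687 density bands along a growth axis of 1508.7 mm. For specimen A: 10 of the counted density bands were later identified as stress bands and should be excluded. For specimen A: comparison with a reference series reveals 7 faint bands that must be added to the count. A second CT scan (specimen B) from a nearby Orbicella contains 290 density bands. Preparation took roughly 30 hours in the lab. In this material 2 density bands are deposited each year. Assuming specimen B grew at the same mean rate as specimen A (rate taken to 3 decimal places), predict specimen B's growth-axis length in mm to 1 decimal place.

Specimen A: after corrections the count is 687 − 10 + 7 = 684 density bands.
Specimen A: with 2 density bands per year, 684 / 2 = 342 years.
A: Extension rate ≈ 1508.7 / 342 = 4.411 mm/yr.
Specimen B: with 2 density bands per year, 290 / 2 = 145 years. B's length ≈ 4.411 × 145 = 639.6 mm.

639.6 mm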